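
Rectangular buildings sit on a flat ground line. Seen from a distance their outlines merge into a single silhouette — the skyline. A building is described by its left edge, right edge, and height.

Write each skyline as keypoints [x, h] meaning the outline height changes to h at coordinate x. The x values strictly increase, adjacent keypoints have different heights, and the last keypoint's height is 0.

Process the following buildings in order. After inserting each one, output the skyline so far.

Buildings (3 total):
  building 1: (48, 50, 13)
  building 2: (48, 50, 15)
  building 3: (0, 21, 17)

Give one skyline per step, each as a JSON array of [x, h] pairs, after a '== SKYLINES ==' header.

== SKYLINES ==
[[48,13],[50,0]]
[[48,15],[50,0]]
[[0,17],[21,0],[48,15],[50,0]]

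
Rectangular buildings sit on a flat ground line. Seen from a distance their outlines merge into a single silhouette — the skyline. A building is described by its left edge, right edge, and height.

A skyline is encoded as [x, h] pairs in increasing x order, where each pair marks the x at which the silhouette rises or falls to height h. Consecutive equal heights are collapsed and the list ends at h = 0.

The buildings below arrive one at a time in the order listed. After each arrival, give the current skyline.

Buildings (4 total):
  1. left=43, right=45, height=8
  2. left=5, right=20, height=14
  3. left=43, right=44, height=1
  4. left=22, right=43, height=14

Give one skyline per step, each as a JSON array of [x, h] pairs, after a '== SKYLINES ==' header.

== SKYLINES ==
[[43,8],[45,0]]
[[5,14],[20,0],[43,8],[45,0]]
[[5,14],[20,0],[43,8],[45,0]]
[[5,14],[20,0],[22,14],[43,8],[45,0]]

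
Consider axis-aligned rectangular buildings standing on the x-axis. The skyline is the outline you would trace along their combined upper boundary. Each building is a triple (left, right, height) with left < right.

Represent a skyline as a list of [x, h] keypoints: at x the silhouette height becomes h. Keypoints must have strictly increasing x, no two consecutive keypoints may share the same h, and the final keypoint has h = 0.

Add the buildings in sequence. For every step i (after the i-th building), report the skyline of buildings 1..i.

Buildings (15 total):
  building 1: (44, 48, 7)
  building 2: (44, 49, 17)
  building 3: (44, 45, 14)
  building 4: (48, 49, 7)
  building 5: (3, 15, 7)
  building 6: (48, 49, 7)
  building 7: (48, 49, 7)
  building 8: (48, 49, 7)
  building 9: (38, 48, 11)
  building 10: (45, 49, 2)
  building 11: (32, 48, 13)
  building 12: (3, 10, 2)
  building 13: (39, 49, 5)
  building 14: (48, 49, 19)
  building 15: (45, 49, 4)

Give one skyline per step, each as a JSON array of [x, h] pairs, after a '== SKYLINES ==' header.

== SKYLINES ==
[[44,7],[48,0]]
[[44,17],[49,0]]
[[44,17],[49,0]]
[[44,17],[49,0]]
[[3,7],[15,0],[44,17],[49,0]]
[[3,7],[15,0],[44,17],[49,0]]
[[3,7],[15,0],[44,17],[49,0]]
[[3,7],[15,0],[44,17],[49,0]]
[[3,7],[15,0],[38,11],[44,17],[49,0]]
[[3,7],[15,0],[38,11],[44,17],[49,0]]
[[3,7],[15,0],[32,13],[44,17],[49,0]]
[[3,7],[15,0],[32,13],[44,17],[49,0]]
[[3,7],[15,0],[32,13],[44,17],[49,0]]
[[3,7],[15,0],[32,13],[44,17],[48,19],[49,0]]
[[3,7],[15,0],[32,13],[44,17],[48,19],[49,0]]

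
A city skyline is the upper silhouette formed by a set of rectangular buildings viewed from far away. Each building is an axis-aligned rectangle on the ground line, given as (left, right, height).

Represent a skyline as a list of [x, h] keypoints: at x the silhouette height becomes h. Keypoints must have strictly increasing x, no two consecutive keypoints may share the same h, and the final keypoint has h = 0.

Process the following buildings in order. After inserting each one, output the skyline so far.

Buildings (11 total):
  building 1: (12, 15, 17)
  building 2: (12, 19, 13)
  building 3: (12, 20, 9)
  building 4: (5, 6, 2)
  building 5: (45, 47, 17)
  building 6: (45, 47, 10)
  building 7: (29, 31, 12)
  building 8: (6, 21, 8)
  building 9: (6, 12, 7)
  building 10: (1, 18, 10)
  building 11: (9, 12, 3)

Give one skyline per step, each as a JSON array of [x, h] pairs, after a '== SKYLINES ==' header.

== SKYLINES ==
[[12,17],[15,0]]
[[12,17],[15,13],[19,0]]
[[12,17],[15,13],[19,9],[20,0]]
[[5,2],[6,0],[12,17],[15,13],[19,9],[20,0]]
[[5,2],[6,0],[12,17],[15,13],[19,9],[20,0],[45,17],[47,0]]
[[5,2],[6,0],[12,17],[15,13],[19,9],[20,0],[45,17],[47,0]]
[[5,2],[6,0],[12,17],[15,13],[19,9],[20,0],[29,12],[31,0],[45,17],[47,0]]
[[5,2],[6,8],[12,17],[15,13],[19,9],[20,8],[21,0],[29,12],[31,0],[45,17],[47,0]]
[[5,2],[6,8],[12,17],[15,13],[19,9],[20,8],[21,0],[29,12],[31,0],[45,17],[47,0]]
[[1,10],[12,17],[15,13],[19,9],[20,8],[21,0],[29,12],[31,0],[45,17],[47,0]]
[[1,10],[12,17],[15,13],[19,9],[20,8],[21,0],[29,12],[31,0],[45,17],[47,0]]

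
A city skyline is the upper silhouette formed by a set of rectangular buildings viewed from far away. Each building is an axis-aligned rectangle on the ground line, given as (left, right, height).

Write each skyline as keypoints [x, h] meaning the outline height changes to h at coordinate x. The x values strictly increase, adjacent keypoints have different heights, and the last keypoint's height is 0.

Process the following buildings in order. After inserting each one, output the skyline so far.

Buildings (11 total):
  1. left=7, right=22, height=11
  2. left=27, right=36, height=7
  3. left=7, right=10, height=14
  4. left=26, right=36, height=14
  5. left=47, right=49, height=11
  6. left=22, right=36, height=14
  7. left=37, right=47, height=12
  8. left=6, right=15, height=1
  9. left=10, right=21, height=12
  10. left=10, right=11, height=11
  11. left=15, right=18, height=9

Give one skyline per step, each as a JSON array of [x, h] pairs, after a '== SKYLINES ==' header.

== SKYLINES ==
[[7,11],[22,0]]
[[7,11],[22,0],[27,7],[36,0]]
[[7,14],[10,11],[22,0],[27,7],[36,0]]
[[7,14],[10,11],[22,0],[26,14],[36,0]]
[[7,14],[10,11],[22,0],[26,14],[36,0],[47,11],[49,0]]
[[7,14],[10,11],[22,14],[36,0],[47,11],[49,0]]
[[7,14],[10,11],[22,14],[36,0],[37,12],[47,11],[49,0]]
[[6,1],[7,14],[10,11],[22,14],[36,0],[37,12],[47,11],[49,0]]
[[6,1],[7,14],[10,12],[21,11],[22,14],[36,0],[37,12],[47,11],[49,0]]
[[6,1],[7,14],[10,12],[21,11],[22,14],[36,0],[37,12],[47,11],[49,0]]
[[6,1],[7,14],[10,12],[21,11],[22,14],[36,0],[37,12],[47,11],[49,0]]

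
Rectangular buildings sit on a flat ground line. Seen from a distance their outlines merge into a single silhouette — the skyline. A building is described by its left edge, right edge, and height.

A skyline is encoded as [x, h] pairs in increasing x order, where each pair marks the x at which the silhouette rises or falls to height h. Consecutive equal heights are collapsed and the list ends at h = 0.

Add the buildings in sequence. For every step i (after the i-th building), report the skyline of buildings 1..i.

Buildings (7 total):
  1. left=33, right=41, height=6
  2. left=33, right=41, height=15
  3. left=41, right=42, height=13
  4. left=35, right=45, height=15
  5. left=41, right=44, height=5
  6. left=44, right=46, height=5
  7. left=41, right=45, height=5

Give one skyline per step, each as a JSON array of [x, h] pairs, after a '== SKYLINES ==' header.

== SKYLINES ==
[[33,6],[41,0]]
[[33,15],[41,0]]
[[33,15],[41,13],[42,0]]
[[33,15],[45,0]]
[[33,15],[45,0]]
[[33,15],[45,5],[46,0]]
[[33,15],[45,5],[46,0]]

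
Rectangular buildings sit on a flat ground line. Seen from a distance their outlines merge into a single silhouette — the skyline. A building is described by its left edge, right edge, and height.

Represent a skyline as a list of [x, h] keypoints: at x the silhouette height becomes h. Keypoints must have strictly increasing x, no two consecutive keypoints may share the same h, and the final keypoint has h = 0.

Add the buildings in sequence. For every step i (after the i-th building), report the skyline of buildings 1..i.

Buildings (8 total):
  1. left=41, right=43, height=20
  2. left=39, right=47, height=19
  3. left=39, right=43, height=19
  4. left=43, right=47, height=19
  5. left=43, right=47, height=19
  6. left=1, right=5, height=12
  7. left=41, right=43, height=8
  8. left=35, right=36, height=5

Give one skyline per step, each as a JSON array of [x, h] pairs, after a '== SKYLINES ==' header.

== SKYLINES ==
[[41,20],[43,0]]
[[39,19],[41,20],[43,19],[47,0]]
[[39,19],[41,20],[43,19],[47,0]]
[[39,19],[41,20],[43,19],[47,0]]
[[39,19],[41,20],[43,19],[47,0]]
[[1,12],[5,0],[39,19],[41,20],[43,19],[47,0]]
[[1,12],[5,0],[39,19],[41,20],[43,19],[47,0]]
[[1,12],[5,0],[35,5],[36,0],[39,19],[41,20],[43,19],[47,0]]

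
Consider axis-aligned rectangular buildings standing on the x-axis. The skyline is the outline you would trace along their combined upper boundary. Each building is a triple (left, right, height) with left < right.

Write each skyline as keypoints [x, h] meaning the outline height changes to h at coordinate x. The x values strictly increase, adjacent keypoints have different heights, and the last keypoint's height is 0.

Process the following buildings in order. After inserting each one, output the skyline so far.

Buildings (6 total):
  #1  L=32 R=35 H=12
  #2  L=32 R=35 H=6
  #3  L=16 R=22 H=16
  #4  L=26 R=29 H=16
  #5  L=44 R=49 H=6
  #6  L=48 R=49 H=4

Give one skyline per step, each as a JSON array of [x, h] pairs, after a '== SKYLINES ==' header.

== SKYLINES ==
[[32,12],[35,0]]
[[32,12],[35,0]]
[[16,16],[22,0],[32,12],[35,0]]
[[16,16],[22,0],[26,16],[29,0],[32,12],[35,0]]
[[16,16],[22,0],[26,16],[29,0],[32,12],[35,0],[44,6],[49,0]]
[[16,16],[22,0],[26,16],[29,0],[32,12],[35,0],[44,6],[49,0]]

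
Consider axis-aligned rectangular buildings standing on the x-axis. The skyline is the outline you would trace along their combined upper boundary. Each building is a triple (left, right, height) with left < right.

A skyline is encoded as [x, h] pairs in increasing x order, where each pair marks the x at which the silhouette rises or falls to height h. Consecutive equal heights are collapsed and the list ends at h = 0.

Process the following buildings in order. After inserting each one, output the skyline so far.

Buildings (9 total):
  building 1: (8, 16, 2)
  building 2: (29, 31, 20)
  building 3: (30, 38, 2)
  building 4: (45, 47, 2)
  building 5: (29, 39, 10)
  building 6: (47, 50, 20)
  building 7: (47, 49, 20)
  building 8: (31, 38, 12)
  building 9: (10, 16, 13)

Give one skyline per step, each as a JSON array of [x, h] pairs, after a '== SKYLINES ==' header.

== SKYLINES ==
[[8,2],[16,0]]
[[8,2],[16,0],[29,20],[31,0]]
[[8,2],[16,0],[29,20],[31,2],[38,0]]
[[8,2],[16,0],[29,20],[31,2],[38,0],[45,2],[47,0]]
[[8,2],[16,0],[29,20],[31,10],[39,0],[45,2],[47,0]]
[[8,2],[16,0],[29,20],[31,10],[39,0],[45,2],[47,20],[50,0]]
[[8,2],[16,0],[29,20],[31,10],[39,0],[45,2],[47,20],[50,0]]
[[8,2],[16,0],[29,20],[31,12],[38,10],[39,0],[45,2],[47,20],[50,0]]
[[8,2],[10,13],[16,0],[29,20],[31,12],[38,10],[39,0],[45,2],[47,20],[50,0]]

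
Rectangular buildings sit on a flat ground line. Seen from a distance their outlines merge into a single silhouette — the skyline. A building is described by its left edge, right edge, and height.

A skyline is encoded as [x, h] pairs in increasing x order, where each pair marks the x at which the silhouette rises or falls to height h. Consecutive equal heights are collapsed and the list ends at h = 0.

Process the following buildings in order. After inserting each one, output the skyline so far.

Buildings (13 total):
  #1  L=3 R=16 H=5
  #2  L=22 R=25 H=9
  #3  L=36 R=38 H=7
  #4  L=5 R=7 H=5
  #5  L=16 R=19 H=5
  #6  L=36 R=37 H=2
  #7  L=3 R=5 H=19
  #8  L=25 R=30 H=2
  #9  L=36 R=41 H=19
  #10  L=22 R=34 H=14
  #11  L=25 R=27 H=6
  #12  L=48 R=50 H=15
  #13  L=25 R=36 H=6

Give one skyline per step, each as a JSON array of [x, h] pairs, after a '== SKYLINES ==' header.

== SKYLINES ==
[[3,5],[16,0]]
[[3,5],[16,0],[22,9],[25,0]]
[[3,5],[16,0],[22,9],[25,0],[36,7],[38,0]]
[[3,5],[16,0],[22,9],[25,0],[36,7],[38,0]]
[[3,5],[19,0],[22,9],[25,0],[36,7],[38,0]]
[[3,5],[19,0],[22,9],[25,0],[36,7],[38,0]]
[[3,19],[5,5],[19,0],[22,9],[25,0],[36,7],[38,0]]
[[3,19],[5,5],[19,0],[22,9],[25,2],[30,0],[36,7],[38,0]]
[[3,19],[5,5],[19,0],[22,9],[25,2],[30,0],[36,19],[41,0]]
[[3,19],[5,5],[19,0],[22,14],[34,0],[36,19],[41,0]]
[[3,19],[5,5],[19,0],[22,14],[34,0],[36,19],[41,0]]
[[3,19],[5,5],[19,0],[22,14],[34,0],[36,19],[41,0],[48,15],[50,0]]
[[3,19],[5,5],[19,0],[22,14],[34,6],[36,19],[41,0],[48,15],[50,0]]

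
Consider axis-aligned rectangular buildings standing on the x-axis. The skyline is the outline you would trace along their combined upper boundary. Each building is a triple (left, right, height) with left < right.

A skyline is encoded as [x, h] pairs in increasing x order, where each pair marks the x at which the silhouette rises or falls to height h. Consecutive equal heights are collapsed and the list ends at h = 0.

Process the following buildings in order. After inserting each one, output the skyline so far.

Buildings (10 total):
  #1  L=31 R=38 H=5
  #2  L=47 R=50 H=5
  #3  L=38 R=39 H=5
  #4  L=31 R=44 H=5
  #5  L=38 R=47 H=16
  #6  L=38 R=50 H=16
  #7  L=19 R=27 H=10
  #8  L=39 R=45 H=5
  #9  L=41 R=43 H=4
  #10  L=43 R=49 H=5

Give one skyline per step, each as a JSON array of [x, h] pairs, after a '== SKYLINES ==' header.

== SKYLINES ==
[[31,5],[38,0]]
[[31,5],[38,0],[47,5],[50,0]]
[[31,5],[39,0],[47,5],[50,0]]
[[31,5],[44,0],[47,5],[50,0]]
[[31,5],[38,16],[47,5],[50,0]]
[[31,5],[38,16],[50,0]]
[[19,10],[27,0],[31,5],[38,16],[50,0]]
[[19,10],[27,0],[31,5],[38,16],[50,0]]
[[19,10],[27,0],[31,5],[38,16],[50,0]]
[[19,10],[27,0],[31,5],[38,16],[50,0]]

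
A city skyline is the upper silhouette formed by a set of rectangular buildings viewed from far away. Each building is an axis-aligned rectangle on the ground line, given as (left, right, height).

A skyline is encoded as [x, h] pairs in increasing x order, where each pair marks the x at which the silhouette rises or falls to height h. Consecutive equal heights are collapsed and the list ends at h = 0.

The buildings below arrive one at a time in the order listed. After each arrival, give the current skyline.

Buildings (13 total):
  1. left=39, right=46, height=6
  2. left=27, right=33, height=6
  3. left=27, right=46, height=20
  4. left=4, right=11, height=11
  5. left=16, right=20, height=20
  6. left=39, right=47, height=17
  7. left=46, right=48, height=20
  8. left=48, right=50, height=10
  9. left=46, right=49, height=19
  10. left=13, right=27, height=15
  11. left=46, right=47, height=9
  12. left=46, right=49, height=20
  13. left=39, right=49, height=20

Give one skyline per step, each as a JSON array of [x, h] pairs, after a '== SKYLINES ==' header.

== SKYLINES ==
[[39,6],[46,0]]
[[27,6],[33,0],[39,6],[46,0]]
[[27,20],[46,0]]
[[4,11],[11,0],[27,20],[46,0]]
[[4,11],[11,0],[16,20],[20,0],[27,20],[46,0]]
[[4,11],[11,0],[16,20],[20,0],[27,20],[46,17],[47,0]]
[[4,11],[11,0],[16,20],[20,0],[27,20],[48,0]]
[[4,11],[11,0],[16,20],[20,0],[27,20],[48,10],[50,0]]
[[4,11],[11,0],[16,20],[20,0],[27,20],[48,19],[49,10],[50,0]]
[[4,11],[11,0],[13,15],[16,20],[20,15],[27,20],[48,19],[49,10],[50,0]]
[[4,11],[11,0],[13,15],[16,20],[20,15],[27,20],[48,19],[49,10],[50,0]]
[[4,11],[11,0],[13,15],[16,20],[20,15],[27,20],[49,10],[50,0]]
[[4,11],[11,0],[13,15],[16,20],[20,15],[27,20],[49,10],[50,0]]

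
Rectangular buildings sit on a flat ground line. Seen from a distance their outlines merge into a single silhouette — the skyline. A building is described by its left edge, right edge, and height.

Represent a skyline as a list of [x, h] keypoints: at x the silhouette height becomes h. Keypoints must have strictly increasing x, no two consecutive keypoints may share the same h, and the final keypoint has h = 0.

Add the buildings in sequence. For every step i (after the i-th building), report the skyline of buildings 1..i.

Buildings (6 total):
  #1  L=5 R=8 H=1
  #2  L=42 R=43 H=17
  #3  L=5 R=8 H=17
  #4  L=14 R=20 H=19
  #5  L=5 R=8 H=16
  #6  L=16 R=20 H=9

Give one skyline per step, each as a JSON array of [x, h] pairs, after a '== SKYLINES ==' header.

== SKYLINES ==
[[5,1],[8,0]]
[[5,1],[8,0],[42,17],[43,0]]
[[5,17],[8,0],[42,17],[43,0]]
[[5,17],[8,0],[14,19],[20,0],[42,17],[43,0]]
[[5,17],[8,0],[14,19],[20,0],[42,17],[43,0]]
[[5,17],[8,0],[14,19],[20,0],[42,17],[43,0]]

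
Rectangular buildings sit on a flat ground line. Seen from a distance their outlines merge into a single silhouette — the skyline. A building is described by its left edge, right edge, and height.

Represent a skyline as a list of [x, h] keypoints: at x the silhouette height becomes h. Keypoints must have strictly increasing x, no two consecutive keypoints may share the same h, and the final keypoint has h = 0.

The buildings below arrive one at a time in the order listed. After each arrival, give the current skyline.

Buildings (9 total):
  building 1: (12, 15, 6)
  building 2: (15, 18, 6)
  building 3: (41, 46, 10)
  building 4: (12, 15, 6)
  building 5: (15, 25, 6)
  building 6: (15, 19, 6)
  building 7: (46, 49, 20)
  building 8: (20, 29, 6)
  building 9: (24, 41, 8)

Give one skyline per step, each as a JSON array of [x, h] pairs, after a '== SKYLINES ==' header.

== SKYLINES ==
[[12,6],[15,0]]
[[12,6],[18,0]]
[[12,6],[18,0],[41,10],[46,0]]
[[12,6],[18,0],[41,10],[46,0]]
[[12,6],[25,0],[41,10],[46,0]]
[[12,6],[25,0],[41,10],[46,0]]
[[12,6],[25,0],[41,10],[46,20],[49,0]]
[[12,6],[29,0],[41,10],[46,20],[49,0]]
[[12,6],[24,8],[41,10],[46,20],[49,0]]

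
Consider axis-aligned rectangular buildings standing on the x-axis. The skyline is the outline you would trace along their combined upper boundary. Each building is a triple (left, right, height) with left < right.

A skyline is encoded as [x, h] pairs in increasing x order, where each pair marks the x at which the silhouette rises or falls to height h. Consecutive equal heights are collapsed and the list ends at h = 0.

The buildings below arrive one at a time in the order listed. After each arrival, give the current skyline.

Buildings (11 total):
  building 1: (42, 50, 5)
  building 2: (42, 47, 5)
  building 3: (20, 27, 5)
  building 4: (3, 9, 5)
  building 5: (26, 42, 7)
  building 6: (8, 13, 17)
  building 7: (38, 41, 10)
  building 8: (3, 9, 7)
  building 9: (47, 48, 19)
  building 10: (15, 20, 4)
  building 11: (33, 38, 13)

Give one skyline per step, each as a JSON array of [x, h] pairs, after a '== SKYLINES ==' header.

== SKYLINES ==
[[42,5],[50,0]]
[[42,5],[50,0]]
[[20,5],[27,0],[42,5],[50,0]]
[[3,5],[9,0],[20,5],[27,0],[42,5],[50,0]]
[[3,5],[9,0],[20,5],[26,7],[42,5],[50,0]]
[[3,5],[8,17],[13,0],[20,5],[26,7],[42,5],[50,0]]
[[3,5],[8,17],[13,0],[20,5],[26,7],[38,10],[41,7],[42,5],[50,0]]
[[3,7],[8,17],[13,0],[20,5],[26,7],[38,10],[41,7],[42,5],[50,0]]
[[3,7],[8,17],[13,0],[20,5],[26,7],[38,10],[41,7],[42,5],[47,19],[48,5],[50,0]]
[[3,7],[8,17],[13,0],[15,4],[20,5],[26,7],[38,10],[41,7],[42,5],[47,19],[48,5],[50,0]]
[[3,7],[8,17],[13,0],[15,4],[20,5],[26,7],[33,13],[38,10],[41,7],[42,5],[47,19],[48,5],[50,0]]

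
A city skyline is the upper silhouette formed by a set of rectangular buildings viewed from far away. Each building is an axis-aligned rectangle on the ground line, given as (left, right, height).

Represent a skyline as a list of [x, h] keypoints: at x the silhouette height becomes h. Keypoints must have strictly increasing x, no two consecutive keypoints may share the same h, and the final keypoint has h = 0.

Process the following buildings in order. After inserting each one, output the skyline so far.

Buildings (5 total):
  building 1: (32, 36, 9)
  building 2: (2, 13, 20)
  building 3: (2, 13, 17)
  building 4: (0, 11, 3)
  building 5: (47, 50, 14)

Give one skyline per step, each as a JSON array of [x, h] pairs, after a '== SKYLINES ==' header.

== SKYLINES ==
[[32,9],[36,0]]
[[2,20],[13,0],[32,9],[36,0]]
[[2,20],[13,0],[32,9],[36,0]]
[[0,3],[2,20],[13,0],[32,9],[36,0]]
[[0,3],[2,20],[13,0],[32,9],[36,0],[47,14],[50,0]]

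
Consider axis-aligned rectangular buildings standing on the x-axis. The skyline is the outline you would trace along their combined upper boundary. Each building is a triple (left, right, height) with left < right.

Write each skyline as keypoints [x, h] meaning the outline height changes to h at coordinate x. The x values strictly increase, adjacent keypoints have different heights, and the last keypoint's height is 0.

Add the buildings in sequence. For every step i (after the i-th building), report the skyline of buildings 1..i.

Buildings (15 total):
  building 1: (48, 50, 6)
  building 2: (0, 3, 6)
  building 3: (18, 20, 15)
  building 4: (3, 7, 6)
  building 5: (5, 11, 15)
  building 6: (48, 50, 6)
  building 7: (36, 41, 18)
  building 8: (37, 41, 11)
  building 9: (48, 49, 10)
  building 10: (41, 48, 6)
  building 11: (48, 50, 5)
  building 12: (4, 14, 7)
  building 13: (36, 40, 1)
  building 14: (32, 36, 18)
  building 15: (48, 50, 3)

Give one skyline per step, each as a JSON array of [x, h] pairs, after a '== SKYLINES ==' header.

== SKYLINES ==
[[48,6],[50,0]]
[[0,6],[3,0],[48,6],[50,0]]
[[0,6],[3,0],[18,15],[20,0],[48,6],[50,0]]
[[0,6],[7,0],[18,15],[20,0],[48,6],[50,0]]
[[0,6],[5,15],[11,0],[18,15],[20,0],[48,6],[50,0]]
[[0,6],[5,15],[11,0],[18,15],[20,0],[48,6],[50,0]]
[[0,6],[5,15],[11,0],[18,15],[20,0],[36,18],[41,0],[48,6],[50,0]]
[[0,6],[5,15],[11,0],[18,15],[20,0],[36,18],[41,0],[48,6],[50,0]]
[[0,6],[5,15],[11,0],[18,15],[20,0],[36,18],[41,0],[48,10],[49,6],[50,0]]
[[0,6],[5,15],[11,0],[18,15],[20,0],[36,18],[41,6],[48,10],[49,6],[50,0]]
[[0,6],[5,15],[11,0],[18,15],[20,0],[36,18],[41,6],[48,10],[49,6],[50,0]]
[[0,6],[4,7],[5,15],[11,7],[14,0],[18,15],[20,0],[36,18],[41,6],[48,10],[49,6],[50,0]]
[[0,6],[4,7],[5,15],[11,7],[14,0],[18,15],[20,0],[36,18],[41,6],[48,10],[49,6],[50,0]]
[[0,6],[4,7],[5,15],[11,7],[14,0],[18,15],[20,0],[32,18],[41,6],[48,10],[49,6],[50,0]]
[[0,6],[4,7],[5,15],[11,7],[14,0],[18,15],[20,0],[32,18],[41,6],[48,10],[49,6],[50,0]]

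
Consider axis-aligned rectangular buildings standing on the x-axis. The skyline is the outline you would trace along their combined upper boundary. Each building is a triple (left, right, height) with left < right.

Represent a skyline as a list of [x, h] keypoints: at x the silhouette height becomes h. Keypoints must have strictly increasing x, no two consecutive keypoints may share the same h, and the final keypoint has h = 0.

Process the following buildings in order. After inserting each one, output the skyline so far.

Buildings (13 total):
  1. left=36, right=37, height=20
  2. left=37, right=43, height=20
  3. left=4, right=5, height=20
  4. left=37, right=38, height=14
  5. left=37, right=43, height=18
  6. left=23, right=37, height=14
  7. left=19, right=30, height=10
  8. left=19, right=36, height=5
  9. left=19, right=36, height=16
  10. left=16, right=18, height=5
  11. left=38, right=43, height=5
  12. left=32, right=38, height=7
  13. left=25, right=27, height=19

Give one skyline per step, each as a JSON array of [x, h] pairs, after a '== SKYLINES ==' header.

== SKYLINES ==
[[36,20],[37,0]]
[[36,20],[43,0]]
[[4,20],[5,0],[36,20],[43,0]]
[[4,20],[5,0],[36,20],[43,0]]
[[4,20],[5,0],[36,20],[43,0]]
[[4,20],[5,0],[23,14],[36,20],[43,0]]
[[4,20],[5,0],[19,10],[23,14],[36,20],[43,0]]
[[4,20],[5,0],[19,10],[23,14],[36,20],[43,0]]
[[4,20],[5,0],[19,16],[36,20],[43,0]]
[[4,20],[5,0],[16,5],[18,0],[19,16],[36,20],[43,0]]
[[4,20],[5,0],[16,5],[18,0],[19,16],[36,20],[43,0]]
[[4,20],[5,0],[16,5],[18,0],[19,16],[36,20],[43,0]]
[[4,20],[5,0],[16,5],[18,0],[19,16],[25,19],[27,16],[36,20],[43,0]]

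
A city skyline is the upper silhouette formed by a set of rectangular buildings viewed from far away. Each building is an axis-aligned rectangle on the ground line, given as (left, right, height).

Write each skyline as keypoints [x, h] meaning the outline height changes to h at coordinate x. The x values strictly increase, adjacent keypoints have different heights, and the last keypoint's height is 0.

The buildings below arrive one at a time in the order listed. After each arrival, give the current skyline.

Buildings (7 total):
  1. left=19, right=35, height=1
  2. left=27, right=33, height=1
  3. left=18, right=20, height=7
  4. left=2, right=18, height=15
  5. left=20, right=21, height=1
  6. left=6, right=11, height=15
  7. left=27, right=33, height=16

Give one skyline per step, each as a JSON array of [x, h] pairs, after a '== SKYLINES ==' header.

== SKYLINES ==
[[19,1],[35,0]]
[[19,1],[35,0]]
[[18,7],[20,1],[35,0]]
[[2,15],[18,7],[20,1],[35,0]]
[[2,15],[18,7],[20,1],[35,0]]
[[2,15],[18,7],[20,1],[35,0]]
[[2,15],[18,7],[20,1],[27,16],[33,1],[35,0]]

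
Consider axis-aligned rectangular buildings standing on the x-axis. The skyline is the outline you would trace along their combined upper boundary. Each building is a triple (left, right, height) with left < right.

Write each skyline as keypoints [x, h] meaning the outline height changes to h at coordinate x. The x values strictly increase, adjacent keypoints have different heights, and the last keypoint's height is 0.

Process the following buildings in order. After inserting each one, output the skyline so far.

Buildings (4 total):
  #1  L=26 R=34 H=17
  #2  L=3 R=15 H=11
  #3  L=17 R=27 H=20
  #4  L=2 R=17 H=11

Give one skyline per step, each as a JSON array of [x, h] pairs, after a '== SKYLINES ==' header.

== SKYLINES ==
[[26,17],[34,0]]
[[3,11],[15,0],[26,17],[34,0]]
[[3,11],[15,0],[17,20],[27,17],[34,0]]
[[2,11],[17,20],[27,17],[34,0]]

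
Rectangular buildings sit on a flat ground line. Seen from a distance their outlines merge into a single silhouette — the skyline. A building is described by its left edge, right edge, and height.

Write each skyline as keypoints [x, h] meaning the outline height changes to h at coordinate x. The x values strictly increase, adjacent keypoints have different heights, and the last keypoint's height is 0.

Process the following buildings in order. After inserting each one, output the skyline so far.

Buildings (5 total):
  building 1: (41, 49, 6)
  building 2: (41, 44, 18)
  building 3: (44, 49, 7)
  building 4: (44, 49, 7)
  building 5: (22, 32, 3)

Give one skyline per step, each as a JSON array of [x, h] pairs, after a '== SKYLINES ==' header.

== SKYLINES ==
[[41,6],[49,0]]
[[41,18],[44,6],[49,0]]
[[41,18],[44,7],[49,0]]
[[41,18],[44,7],[49,0]]
[[22,3],[32,0],[41,18],[44,7],[49,0]]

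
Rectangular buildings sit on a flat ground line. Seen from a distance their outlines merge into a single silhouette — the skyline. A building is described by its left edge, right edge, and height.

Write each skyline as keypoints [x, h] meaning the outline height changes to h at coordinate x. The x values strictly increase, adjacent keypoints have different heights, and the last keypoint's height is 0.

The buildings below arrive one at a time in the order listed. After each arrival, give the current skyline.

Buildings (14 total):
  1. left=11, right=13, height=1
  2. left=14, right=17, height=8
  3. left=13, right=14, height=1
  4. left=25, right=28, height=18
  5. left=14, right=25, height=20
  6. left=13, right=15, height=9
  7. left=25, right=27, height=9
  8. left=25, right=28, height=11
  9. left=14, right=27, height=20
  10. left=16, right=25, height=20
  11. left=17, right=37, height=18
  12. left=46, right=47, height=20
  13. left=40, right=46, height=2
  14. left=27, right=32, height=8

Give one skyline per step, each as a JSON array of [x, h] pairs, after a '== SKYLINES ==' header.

== SKYLINES ==
[[11,1],[13,0]]
[[11,1],[13,0],[14,8],[17,0]]
[[11,1],[14,8],[17,0]]
[[11,1],[14,8],[17,0],[25,18],[28,0]]
[[11,1],[14,20],[25,18],[28,0]]
[[11,1],[13,9],[14,20],[25,18],[28,0]]
[[11,1],[13,9],[14,20],[25,18],[28,0]]
[[11,1],[13,9],[14,20],[25,18],[28,0]]
[[11,1],[13,9],[14,20],[27,18],[28,0]]
[[11,1],[13,9],[14,20],[27,18],[28,0]]
[[11,1],[13,9],[14,20],[27,18],[37,0]]
[[11,1],[13,9],[14,20],[27,18],[37,0],[46,20],[47,0]]
[[11,1],[13,9],[14,20],[27,18],[37,0],[40,2],[46,20],[47,0]]
[[11,1],[13,9],[14,20],[27,18],[37,0],[40,2],[46,20],[47,0]]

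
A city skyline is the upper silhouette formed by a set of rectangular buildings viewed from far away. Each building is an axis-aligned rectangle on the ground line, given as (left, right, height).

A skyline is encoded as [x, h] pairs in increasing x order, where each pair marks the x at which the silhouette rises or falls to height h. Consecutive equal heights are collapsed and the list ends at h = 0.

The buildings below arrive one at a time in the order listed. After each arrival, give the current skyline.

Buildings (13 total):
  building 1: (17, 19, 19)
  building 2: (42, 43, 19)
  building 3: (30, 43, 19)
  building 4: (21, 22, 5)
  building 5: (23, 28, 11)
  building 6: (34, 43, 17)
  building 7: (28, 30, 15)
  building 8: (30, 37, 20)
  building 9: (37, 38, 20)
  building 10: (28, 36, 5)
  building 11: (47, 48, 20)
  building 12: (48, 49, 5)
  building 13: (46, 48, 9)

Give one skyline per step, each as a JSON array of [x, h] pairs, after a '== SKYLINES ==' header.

== SKYLINES ==
[[17,19],[19,0]]
[[17,19],[19,0],[42,19],[43,0]]
[[17,19],[19,0],[30,19],[43,0]]
[[17,19],[19,0],[21,5],[22,0],[30,19],[43,0]]
[[17,19],[19,0],[21,5],[22,0],[23,11],[28,0],[30,19],[43,0]]
[[17,19],[19,0],[21,5],[22,0],[23,11],[28,0],[30,19],[43,0]]
[[17,19],[19,0],[21,5],[22,0],[23,11],[28,15],[30,19],[43,0]]
[[17,19],[19,0],[21,5],[22,0],[23,11],[28,15],[30,20],[37,19],[43,0]]
[[17,19],[19,0],[21,5],[22,0],[23,11],[28,15],[30,20],[38,19],[43,0]]
[[17,19],[19,0],[21,5],[22,0],[23,11],[28,15],[30,20],[38,19],[43,0]]
[[17,19],[19,0],[21,5],[22,0],[23,11],[28,15],[30,20],[38,19],[43,0],[47,20],[48,0]]
[[17,19],[19,0],[21,5],[22,0],[23,11],[28,15],[30,20],[38,19],[43,0],[47,20],[48,5],[49,0]]
[[17,19],[19,0],[21,5],[22,0],[23,11],[28,15],[30,20],[38,19],[43,0],[46,9],[47,20],[48,5],[49,0]]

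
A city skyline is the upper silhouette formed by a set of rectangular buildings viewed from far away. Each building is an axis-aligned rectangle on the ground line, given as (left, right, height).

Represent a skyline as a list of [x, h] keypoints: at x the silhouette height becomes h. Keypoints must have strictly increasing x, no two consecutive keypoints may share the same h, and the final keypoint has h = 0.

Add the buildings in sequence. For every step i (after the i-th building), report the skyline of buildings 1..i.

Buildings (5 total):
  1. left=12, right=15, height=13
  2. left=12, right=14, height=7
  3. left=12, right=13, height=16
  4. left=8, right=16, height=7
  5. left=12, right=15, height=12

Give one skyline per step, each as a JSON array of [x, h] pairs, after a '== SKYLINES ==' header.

== SKYLINES ==
[[12,13],[15,0]]
[[12,13],[15,0]]
[[12,16],[13,13],[15,0]]
[[8,7],[12,16],[13,13],[15,7],[16,0]]
[[8,7],[12,16],[13,13],[15,7],[16,0]]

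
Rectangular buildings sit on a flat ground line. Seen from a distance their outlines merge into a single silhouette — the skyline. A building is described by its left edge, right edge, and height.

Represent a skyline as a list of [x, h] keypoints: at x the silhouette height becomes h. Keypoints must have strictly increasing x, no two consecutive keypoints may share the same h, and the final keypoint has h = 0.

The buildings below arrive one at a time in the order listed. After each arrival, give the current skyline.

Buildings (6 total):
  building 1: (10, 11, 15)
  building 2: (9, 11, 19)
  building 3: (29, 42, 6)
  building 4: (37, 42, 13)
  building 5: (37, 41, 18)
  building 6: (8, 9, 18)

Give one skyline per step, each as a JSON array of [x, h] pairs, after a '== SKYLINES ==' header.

== SKYLINES ==
[[10,15],[11,0]]
[[9,19],[11,0]]
[[9,19],[11,0],[29,6],[42,0]]
[[9,19],[11,0],[29,6],[37,13],[42,0]]
[[9,19],[11,0],[29,6],[37,18],[41,13],[42,0]]
[[8,18],[9,19],[11,0],[29,6],[37,18],[41,13],[42,0]]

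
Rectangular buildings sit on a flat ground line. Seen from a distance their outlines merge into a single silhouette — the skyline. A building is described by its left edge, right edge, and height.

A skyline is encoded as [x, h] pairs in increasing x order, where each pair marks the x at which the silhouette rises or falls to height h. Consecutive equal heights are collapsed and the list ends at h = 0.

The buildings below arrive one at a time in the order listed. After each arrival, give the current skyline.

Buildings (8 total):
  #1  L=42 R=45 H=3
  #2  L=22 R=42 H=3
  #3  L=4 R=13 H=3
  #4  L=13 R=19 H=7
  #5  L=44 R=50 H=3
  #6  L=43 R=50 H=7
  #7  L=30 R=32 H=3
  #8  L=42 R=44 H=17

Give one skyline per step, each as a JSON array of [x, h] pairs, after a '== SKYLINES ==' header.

== SKYLINES ==
[[42,3],[45,0]]
[[22,3],[45,0]]
[[4,3],[13,0],[22,3],[45,0]]
[[4,3],[13,7],[19,0],[22,3],[45,0]]
[[4,3],[13,7],[19,0],[22,3],[50,0]]
[[4,3],[13,7],[19,0],[22,3],[43,7],[50,0]]
[[4,3],[13,7],[19,0],[22,3],[43,7],[50,0]]
[[4,3],[13,7],[19,0],[22,3],[42,17],[44,7],[50,0]]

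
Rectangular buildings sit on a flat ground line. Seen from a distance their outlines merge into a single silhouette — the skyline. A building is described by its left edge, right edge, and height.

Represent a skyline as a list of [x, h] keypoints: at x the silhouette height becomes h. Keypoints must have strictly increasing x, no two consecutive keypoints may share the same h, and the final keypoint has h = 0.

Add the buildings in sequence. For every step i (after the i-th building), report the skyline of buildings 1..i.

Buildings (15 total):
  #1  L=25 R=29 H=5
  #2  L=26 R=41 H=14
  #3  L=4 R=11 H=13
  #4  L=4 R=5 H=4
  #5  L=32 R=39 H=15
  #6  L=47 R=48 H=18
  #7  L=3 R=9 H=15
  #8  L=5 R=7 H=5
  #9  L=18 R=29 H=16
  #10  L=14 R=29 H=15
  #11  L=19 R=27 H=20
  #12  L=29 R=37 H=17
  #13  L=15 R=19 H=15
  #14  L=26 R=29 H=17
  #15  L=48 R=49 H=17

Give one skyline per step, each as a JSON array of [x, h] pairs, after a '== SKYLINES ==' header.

== SKYLINES ==
[[25,5],[29,0]]
[[25,5],[26,14],[41,0]]
[[4,13],[11,0],[25,5],[26,14],[41,0]]
[[4,13],[11,0],[25,5],[26,14],[41,0]]
[[4,13],[11,0],[25,5],[26,14],[32,15],[39,14],[41,0]]
[[4,13],[11,0],[25,5],[26,14],[32,15],[39,14],[41,0],[47,18],[48,0]]
[[3,15],[9,13],[11,0],[25,5],[26,14],[32,15],[39,14],[41,0],[47,18],[48,0]]
[[3,15],[9,13],[11,0],[25,5],[26,14],[32,15],[39,14],[41,0],[47,18],[48,0]]
[[3,15],[9,13],[11,0],[18,16],[29,14],[32,15],[39,14],[41,0],[47,18],[48,0]]
[[3,15],[9,13],[11,0],[14,15],[18,16],[29,14],[32,15],[39,14],[41,0],[47,18],[48,0]]
[[3,15],[9,13],[11,0],[14,15],[18,16],[19,20],[27,16],[29,14],[32,15],[39,14],[41,0],[47,18],[48,0]]
[[3,15],[9,13],[11,0],[14,15],[18,16],[19,20],[27,16],[29,17],[37,15],[39,14],[41,0],[47,18],[48,0]]
[[3,15],[9,13],[11,0],[14,15],[18,16],[19,20],[27,16],[29,17],[37,15],[39,14],[41,0],[47,18],[48,0]]
[[3,15],[9,13],[11,0],[14,15],[18,16],[19,20],[27,17],[37,15],[39,14],[41,0],[47,18],[48,0]]
[[3,15],[9,13],[11,0],[14,15],[18,16],[19,20],[27,17],[37,15],[39,14],[41,0],[47,18],[48,17],[49,0]]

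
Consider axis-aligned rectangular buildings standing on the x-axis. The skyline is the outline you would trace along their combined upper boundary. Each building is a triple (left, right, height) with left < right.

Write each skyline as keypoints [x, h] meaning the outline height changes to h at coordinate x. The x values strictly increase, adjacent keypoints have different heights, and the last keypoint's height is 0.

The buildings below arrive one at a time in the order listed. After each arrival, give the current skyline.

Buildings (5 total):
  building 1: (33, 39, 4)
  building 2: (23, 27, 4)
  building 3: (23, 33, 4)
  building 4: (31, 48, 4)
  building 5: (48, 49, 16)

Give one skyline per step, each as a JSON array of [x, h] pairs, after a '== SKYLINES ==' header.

== SKYLINES ==
[[33,4],[39,0]]
[[23,4],[27,0],[33,4],[39,0]]
[[23,4],[39,0]]
[[23,4],[48,0]]
[[23,4],[48,16],[49,0]]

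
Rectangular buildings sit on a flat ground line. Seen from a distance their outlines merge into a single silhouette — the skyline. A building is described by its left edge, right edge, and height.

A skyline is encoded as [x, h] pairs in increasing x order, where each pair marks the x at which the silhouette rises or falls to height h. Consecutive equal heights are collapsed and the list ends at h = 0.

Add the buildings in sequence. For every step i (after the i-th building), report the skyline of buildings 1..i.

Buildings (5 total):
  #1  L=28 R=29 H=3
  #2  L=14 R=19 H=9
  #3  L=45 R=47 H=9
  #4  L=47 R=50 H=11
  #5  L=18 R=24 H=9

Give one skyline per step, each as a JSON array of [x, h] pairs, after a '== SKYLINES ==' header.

== SKYLINES ==
[[28,3],[29,0]]
[[14,9],[19,0],[28,3],[29,0]]
[[14,9],[19,0],[28,3],[29,0],[45,9],[47,0]]
[[14,9],[19,0],[28,3],[29,0],[45,9],[47,11],[50,0]]
[[14,9],[24,0],[28,3],[29,0],[45,9],[47,11],[50,0]]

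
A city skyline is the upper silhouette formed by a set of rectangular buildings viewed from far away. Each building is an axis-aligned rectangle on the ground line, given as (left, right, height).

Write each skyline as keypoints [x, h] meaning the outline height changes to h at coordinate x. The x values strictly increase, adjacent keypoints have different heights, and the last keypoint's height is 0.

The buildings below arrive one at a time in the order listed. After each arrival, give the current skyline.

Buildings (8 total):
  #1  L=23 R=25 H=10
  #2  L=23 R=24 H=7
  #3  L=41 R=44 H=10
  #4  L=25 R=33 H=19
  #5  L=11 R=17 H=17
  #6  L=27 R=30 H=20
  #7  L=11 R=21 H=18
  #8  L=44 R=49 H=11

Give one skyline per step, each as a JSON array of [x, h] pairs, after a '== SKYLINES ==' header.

== SKYLINES ==
[[23,10],[25,0]]
[[23,10],[25,0]]
[[23,10],[25,0],[41,10],[44,0]]
[[23,10],[25,19],[33,0],[41,10],[44,0]]
[[11,17],[17,0],[23,10],[25,19],[33,0],[41,10],[44,0]]
[[11,17],[17,0],[23,10],[25,19],[27,20],[30,19],[33,0],[41,10],[44,0]]
[[11,18],[21,0],[23,10],[25,19],[27,20],[30,19],[33,0],[41,10],[44,0]]
[[11,18],[21,0],[23,10],[25,19],[27,20],[30,19],[33,0],[41,10],[44,11],[49,0]]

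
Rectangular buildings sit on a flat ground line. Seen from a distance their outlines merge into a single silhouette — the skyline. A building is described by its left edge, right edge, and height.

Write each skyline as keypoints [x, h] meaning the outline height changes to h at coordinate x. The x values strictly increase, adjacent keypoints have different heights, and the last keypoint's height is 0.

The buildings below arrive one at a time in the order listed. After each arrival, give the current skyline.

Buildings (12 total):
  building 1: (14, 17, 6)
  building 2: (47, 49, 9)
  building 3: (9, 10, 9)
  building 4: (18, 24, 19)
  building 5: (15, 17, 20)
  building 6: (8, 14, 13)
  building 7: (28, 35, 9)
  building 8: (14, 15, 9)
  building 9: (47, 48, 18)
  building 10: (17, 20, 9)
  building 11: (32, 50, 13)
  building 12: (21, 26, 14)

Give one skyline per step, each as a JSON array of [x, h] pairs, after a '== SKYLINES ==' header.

== SKYLINES ==
[[14,6],[17,0]]
[[14,6],[17,0],[47,9],[49,0]]
[[9,9],[10,0],[14,6],[17,0],[47,9],[49,0]]
[[9,9],[10,0],[14,6],[17,0],[18,19],[24,0],[47,9],[49,0]]
[[9,9],[10,0],[14,6],[15,20],[17,0],[18,19],[24,0],[47,9],[49,0]]
[[8,13],[14,6],[15,20],[17,0],[18,19],[24,0],[47,9],[49,0]]
[[8,13],[14,6],[15,20],[17,0],[18,19],[24,0],[28,9],[35,0],[47,9],[49,0]]
[[8,13],[14,9],[15,20],[17,0],[18,19],[24,0],[28,9],[35,0],[47,9],[49,0]]
[[8,13],[14,9],[15,20],[17,0],[18,19],[24,0],[28,9],[35,0],[47,18],[48,9],[49,0]]
[[8,13],[14,9],[15,20],[17,9],[18,19],[24,0],[28,9],[35,0],[47,18],[48,9],[49,0]]
[[8,13],[14,9],[15,20],[17,9],[18,19],[24,0],[28,9],[32,13],[47,18],[48,13],[50,0]]
[[8,13],[14,9],[15,20],[17,9],[18,19],[24,14],[26,0],[28,9],[32,13],[47,18],[48,13],[50,0]]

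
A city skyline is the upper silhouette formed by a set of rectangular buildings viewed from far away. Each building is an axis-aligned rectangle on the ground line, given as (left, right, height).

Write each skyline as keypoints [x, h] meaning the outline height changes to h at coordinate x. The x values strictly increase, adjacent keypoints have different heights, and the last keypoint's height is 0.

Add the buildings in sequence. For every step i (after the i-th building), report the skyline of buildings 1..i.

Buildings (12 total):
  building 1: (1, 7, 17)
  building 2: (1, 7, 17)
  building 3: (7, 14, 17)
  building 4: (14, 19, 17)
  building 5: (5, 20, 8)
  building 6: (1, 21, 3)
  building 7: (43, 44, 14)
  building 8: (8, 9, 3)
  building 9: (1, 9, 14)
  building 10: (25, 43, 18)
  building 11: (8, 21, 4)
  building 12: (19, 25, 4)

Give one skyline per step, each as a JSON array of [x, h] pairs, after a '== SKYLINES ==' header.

== SKYLINES ==
[[1,17],[7,0]]
[[1,17],[7,0]]
[[1,17],[14,0]]
[[1,17],[19,0]]
[[1,17],[19,8],[20,0]]
[[1,17],[19,8],[20,3],[21,0]]
[[1,17],[19,8],[20,3],[21,0],[43,14],[44,0]]
[[1,17],[19,8],[20,3],[21,0],[43,14],[44,0]]
[[1,17],[19,8],[20,3],[21,0],[43,14],[44,0]]
[[1,17],[19,8],[20,3],[21,0],[25,18],[43,14],[44,0]]
[[1,17],[19,8],[20,4],[21,0],[25,18],[43,14],[44,0]]
[[1,17],[19,8],[20,4],[25,18],[43,14],[44,0]]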